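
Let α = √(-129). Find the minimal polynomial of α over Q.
m_α(x) = x^2 + 129

α satisfies α^2 + 129 = 0, so x^2 + 129 annihilates α. Since d = -129 is squarefree and ≠ 1, it is not a perfect square in Q, so x^2 + 129 has no rational root and is therefore irreducible over Q (a degree-2 polynomial over a field is irreducible iff it has no root). Hence m_α(x) = x^2 + 129.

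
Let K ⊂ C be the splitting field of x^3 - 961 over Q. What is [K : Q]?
[K : Q] = 6

The roots of x^3 - 961 are ∛961, ω∛961, ω^2∛961 where ω = e^(2πi/3) is a primitive cube root of unity, so K = Q(∛961, ω). Now [Q(∛961):Q] = 3 (since 961 is not a perfect cube, x^3 - 961 is irreducible) and [Q(ω):Q] = 2. Both 2 and 3 divide [K:Q], and [K:Q] ≤ 3·2 = 6, so [K:Q] = 6. (Equivalently: Q(∛961) ⊂ R but ω ∉ R, so [K : Q(∛961)] = 2.)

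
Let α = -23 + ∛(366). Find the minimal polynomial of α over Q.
m_α(x) = x^3 + 69x^2 + 1587x + 11801

Set β = α + 23 = ∛(366), so β^3 = 366. Then (α + 23)^3 - 366 = 0, i.e. α is a root of g(x) = (x + 23)^3 - 366 = x^3 + 69x^2 + 1587x + 11801. Since g(x) = h(x + 23) where h(x) = x^3 - 366, and h is irreducible over Q (because 366 is not a perfect cube, so h has no rational root, and a monic cubic with no rational root is irreducible), g is also irreducible (irreducibility is preserved under the substitution x → x + 23). Hence m_α(x) = x^3 + 69x^2 + 1587x + 11801.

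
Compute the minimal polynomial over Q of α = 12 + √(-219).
m_α(x) = x^2 - 24x + 363

From α - 12 = √(-219), squaring gives (α - 12)^2 = -219, i.e. α^2 - 24α + 144 = -219, so α^2 - 24α + 363 = 0. The discriminant of x^2 - 24x + 363 is (-24)^2 - 4·(363) = 576 - 1452 = -876, and 4·(-219) is not a perfect square in Q since -219 is squarefree and ≠ 1. Hence x^2 - 24x + 363 is irreducible over Q and is the minimal polynomial of α.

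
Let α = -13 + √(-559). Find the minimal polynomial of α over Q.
m_α(x) = x^2 + 26x + 728

From α + 13 = √(-559), squaring gives (α + 13)^2 = -559, i.e. α^2 + 26α + 169 = -559, so α^2 + 26α + 728 = 0. The discriminant of x^2 + 26x + 728 is (26)^2 - 4·(728) = 676 - 2912 = -2236, and 4·(-559) is not a perfect square in Q since -559 is squarefree and ≠ 1. Hence x^2 + 26x + 728 is irreducible over Q and is the minimal polynomial of α.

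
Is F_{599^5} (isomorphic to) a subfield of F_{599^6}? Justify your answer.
No: F_{599^5} is not a subfield of F_{599^6}

F_{p^m} embeds in F_{p^n} iff m | n. Here 5 ∤ 6 (since 6 = 1·5 + 1 with remainder 1 ≠ 0), so F_{599^5} is not a subfield of F_{599^6}. Equivalently: if it were, the tower law would give 5 = [F_{599^5}:F_599] dividing [F_{599^6}:F_599] = 6, contradiction.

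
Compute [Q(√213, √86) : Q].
[Q(√213, √86) : Q] = 4

[Q(√213):Q] = 2 (min poly x^2 - 213, irreducible since 213 is squarefree > 1). For the top step, suppose √86 ∈ Q(√213), say √86 = c + d√213 with c, d ∈ Q. Squaring: 86 = c^2 + 213d^2 + 2cd√213. Since √213 ∉ Q this forces 2cd = 0. If d = 0 then √86 = c ∈ Q, contradicting 86 squarefree > 1. If c = 0 then 86 = 213d^2, so 213·86 = (213d)^2 is a perfect square in Q — but 213·86 = 18318 is not a perfect square (since 213 and 86 are distinct squarefree integers). Contradiction. Hence √86 ∉ Q(√213), so x^2 - 86 stays irreducible over Q(√213) and [Q(√213, √86) : Q(√213)] = 2. By the tower law, [Q(√213, √86) : Q] = 2 · 2 = 4.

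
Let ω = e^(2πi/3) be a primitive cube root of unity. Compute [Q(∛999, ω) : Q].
[Q(∛999, ω) : Q] = 6

[Q(∛999):Q] = 3 (min poly x^3 - 999, irreducible since 999 is not a perfect cube). [Q(ω):Q] = 2 (min poly x^2 + x + 1). Since Q(∛999) ⊂ R and ω ∉ R, we have ω ∉ Q(∛999), so x^2 + x + 1 remains irreducible over Q(∛999) and [Q(∛999, ω) : Q(∛999)] = 2. By the tower law, [Q(∛999, ω) : Q] = 3 · 2 = 6. (In fact Q(∛999, ω) is the splitting field of x^3 - 999 over Q.)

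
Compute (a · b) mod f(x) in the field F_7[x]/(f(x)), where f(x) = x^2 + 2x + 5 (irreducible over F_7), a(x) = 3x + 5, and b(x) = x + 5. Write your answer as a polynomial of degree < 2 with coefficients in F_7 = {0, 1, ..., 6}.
a · b ≡ 3 (mod f(x))

Multiply in F_7[x]: a(x)·b(x) = (3x + 5)·(x + 5) = 3x^2 + 6x + 4. This has degree ≥ 2, so divide by f(x) over F_7: 3x^2 + 6x + 4 = (3)·(x^2 + 2x + 5) + (3). Hence a·b ≡ 3 (mod f). (F_7[x]/(f) is a field with 7^2 = 49 elements since f is irreducible of degree 2.)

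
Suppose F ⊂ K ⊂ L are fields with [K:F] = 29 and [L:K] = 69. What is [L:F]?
[L:F] = 2001

The tower law says that for any tower of field extensions F ⊂ K ⊂ L with finite degrees, [L:F] = [L:K] · [K:F]. Here this gives [L:F] = 69 · 29 = 2001.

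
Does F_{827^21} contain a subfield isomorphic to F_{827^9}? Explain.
No: F_{827^9} is not a subfield of F_{827^21}

F_{p^m} embeds in F_{p^n} iff m | n. Here 9 ∤ 21 (since 21 = 2·9 + 3 with remainder 3 ≠ 0), so F_{827^9} is not a subfield of F_{827^21}. Equivalently: if it were, the tower law would give 9 = [F_{827^9}:F_827] dividing [F_{827^21}:F_827] = 21, contradiction.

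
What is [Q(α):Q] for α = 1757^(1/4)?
[Q(α):Q] = 4

α is a root of x^4 - 1757. By Eisenstein's criterion at the prime p = 7 (which divides the constant term 1757 but p^2 = 49 does not, since 1757 is squarefree), x^4 - 1757 is irreducible over Q. Hence [Q(α):Q] = 4.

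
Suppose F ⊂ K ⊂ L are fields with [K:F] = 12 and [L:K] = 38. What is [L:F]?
[L:F] = 456

The tower law says that for any tower of field extensions F ⊂ K ⊂ L with finite degrees, [L:F] = [L:K] · [K:F]. Here this gives [L:F] = 38 · 12 = 456.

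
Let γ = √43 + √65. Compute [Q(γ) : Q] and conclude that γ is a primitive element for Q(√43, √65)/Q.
[Q(γ) : Q] = 4 (equivalently, Q(γ) = Q(√43, √65))

Obviously Q(γ) ⊆ Q(√43, √65), and [Q(√43, √65):Q] = 4 (since 43, 65 are distinct squarefree integers > 1 with 2795 not a perfect square). To show equality we compute the minimal polynomial of γ. From γ = √43 + √65: γ^2 = 43 + 2√(2795) + 65 = 108 + 2√(2795), so γ^2 - 108 = 2√(2795); squaring, (γ^2 - 108)^2 = 4·2795, i.e. γ^4 - 216γ^2 + 11664 - 11180 = 0, i.e. γ^4 - 216γ^2 + 484 = 0. So γ is a root of x^4 - 216x^2 + 484. This polynomial is irreducible over Q: it has no rational root (each ±√43 ± √65 is irrational), and any factorization into two quadratics over Q would force √(2795) ∈ Q (pairing opposite roots) or √43, √65 ∈ Q (other pairings), all impossible. Hence [Q(γ):Q] = 4 = [Q(√43, √65):Q], so Q(γ) = Q(√43, √65).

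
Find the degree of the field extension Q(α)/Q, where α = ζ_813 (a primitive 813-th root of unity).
[Q(α):Q] = 540

The minimal polynomial of ζ_813 over Q is the 813-th cyclotomic polynomial Φ_813(x), which is irreducible over Q and has degree φ(813) = 540. Hence [Q(α):Q] = φ(813) = 540.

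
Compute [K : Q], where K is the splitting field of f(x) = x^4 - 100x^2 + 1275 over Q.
[K : Q] = 4

Solving the quadratic in x^2: x^2 = (100 ± √(100^2 - 4·1275))/2 = (100 ± √4900)/2 = (100 ± 70)/2, giving x^2 = 85 or x^2 = 15. So f(x) = (x^2 - 85)(x^2 - 15) and the roots of f are ±√85, ±√15. Hence the splitting field is K = Q(√85, √15). Since 85 and 15 are distinct squarefree integers > 1, their product 1275 is not a perfect square, so √15 ∉ Q(√85). By the tower law [K:Q] = [Q(√85,√15):Q(√85)] · [Q(√85):Q] = 2 · 2 = 4.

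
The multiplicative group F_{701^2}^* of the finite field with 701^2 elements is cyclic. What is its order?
|F_{701^2}^*| = 491400

F_{701^2} has 701^2 = 491401 elements; its multiplicative group consists of all nonzero elements, so |F_{701^2}^*| = 491401 - 1 = 491400. (It is cyclic since any finite subgroup of the multiplicative group of a field is cyclic.)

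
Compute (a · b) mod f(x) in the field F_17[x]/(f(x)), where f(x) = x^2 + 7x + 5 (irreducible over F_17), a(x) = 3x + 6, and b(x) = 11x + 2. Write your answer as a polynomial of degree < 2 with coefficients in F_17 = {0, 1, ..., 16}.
a · b ≡ 11x (mod f(x))

Multiply in F_17[x]: a(x)·b(x) = (3x + 6)·(11x + 2) = 16x^2 + 4x + 12. This has degree ≥ 2, so divide by f(x) over F_17: 16x^2 + 4x + 12 = (16)·(x^2 + 7x + 5) + (11x). Hence a·b ≡ 11x (mod f). (F_17[x]/(f) is a field with 17^2 = 289 elements since f is irreducible of degree 2.)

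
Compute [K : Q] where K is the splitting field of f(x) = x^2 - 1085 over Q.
[K : Q] = 2

f(x) = x^2 - 1085 factors as (x - √1085)(x + √1085). The splitting field is K = Q(√1085). Since 1085 is squarefree and > 1, it is not a perfect square, so x^2 - 1085 is irreducible over Q and [Q(√1085) : Q] = 2. Hence [K : Q] = 2.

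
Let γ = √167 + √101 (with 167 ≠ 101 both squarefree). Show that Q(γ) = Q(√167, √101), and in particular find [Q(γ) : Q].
[Q(γ) : Q] = 4 (equivalently, Q(γ) = Q(√167, √101))

Obviously Q(γ) ⊆ Q(√167, √101), and [Q(√167, √101):Q] = 4 (since 167, 101 are distinct squarefree integers > 1 with 16867 not a perfect square). To show equality we compute the minimal polynomial of γ. From γ = √167 + √101: γ^2 = 167 + 2√(16867) + 101 = 268 + 2√(16867), so γ^2 - 268 = 2√(16867); squaring, (γ^2 - 268)^2 = 4·16867, i.e. γ^4 - 536γ^2 + 71824 - 67468 = 0, i.e. γ^4 - 536γ^2 + 4356 = 0. So γ is a root of x^4 - 536x^2 + 4356. This polynomial is irreducible over Q: it has no rational root (each ±√167 ± √101 is irrational), and any factorization into two quadratics over Q would force √(16867) ∈ Q (pairing opposite roots) or √167, √101 ∈ Q (other pairings), all impossible. Hence [Q(γ):Q] = 4 = [Q(√167, √101):Q], so Q(γ) = Q(√167, √101).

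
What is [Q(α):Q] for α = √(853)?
[Q(α):Q] = 2

[Q(α):Q] equals the degree of the minimal polynomial of α. Here α^2 = 853 and x^2 - 853 is irreducible (d = 853 is squarefree, ≠ 1, hence not a square), so deg(m_α) = 2. Thus [Q(α):Q] = 2.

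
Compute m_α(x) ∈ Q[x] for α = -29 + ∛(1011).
m_α(x) = x^3 + 87x^2 + 2523x + 23378

Set β = α + 29 = ∛(1011), so β^3 = 1011. Then (α + 29)^3 - 1011 = 0, i.e. α is a root of g(x) = (x + 29)^3 - 1011 = x^3 + 87x^2 + 2523x + 23378. Since g(x) = h(x + 29) where h(x) = x^3 - 1011, and h is irreducible over Q (because 1011 is not a perfect cube, so h has no rational root, and a monic cubic with no rational root is irreducible), g is also irreducible (irreducibility is preserved under the substitution x → x + 29). Hence m_α(x) = x^3 + 87x^2 + 2523x + 23378.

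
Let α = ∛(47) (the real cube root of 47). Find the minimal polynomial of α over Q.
m_α(x) = x^3 - 47

α satisfies α^3 = 47, so x^3 - 47 annihilates α. By the rational root test, a rational root p/q (in lowest terms) of x^3 - 47 would satisfy p^3 = 47 q^3, forcing q = 1 and p^3 = 47; but 47 is not a perfect cube, contradiction. A monic cubic over Q with no rational root is irreducible (any nontrivial factorization would include a linear factor). Hence x^3 - 47 is the minimal polynomial of α, and in particular [Q(α):Q] = 3.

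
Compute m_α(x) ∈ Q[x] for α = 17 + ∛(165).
m_α(x) = x^3 - 51x^2 + 867x - 5078

Set β = α - 17 = ∛(165), so β^3 = 165. Then (α - 17)^3 - 165 = 0, i.e. α is a root of g(x) = (x - 17)^3 - 165 = x^3 - 51x^2 + 867x - 5078. Since g(x) = h(x - 17) where h(x) = x^3 - 165, and h is irreducible over Q (because 165 is not a perfect cube, so h has no rational root, and a monic cubic with no rational root is irreducible), g is also irreducible (irreducibility is preserved under the substitution x → x - 17). Hence m_α(x) = x^3 - 51x^2 + 867x - 5078.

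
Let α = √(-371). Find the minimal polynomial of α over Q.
m_α(x) = x^2 + 371

α satisfies α^2 + 371 = 0, so x^2 + 371 annihilates α. Since d = -371 is squarefree and ≠ 1, it is not a perfect square in Q, so x^2 + 371 has no rational root and is therefore irreducible over Q (a degree-2 polynomial over a field is irreducible iff it has no root). Hence m_α(x) = x^2 + 371.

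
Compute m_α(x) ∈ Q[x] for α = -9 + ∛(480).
m_α(x) = x^3 + 27x^2 + 243x + 249

Set β = α + 9 = ∛(480), so β^3 = 480. Then (α + 9)^3 - 480 = 0, i.e. α is a root of g(x) = (x + 9)^3 - 480 = x^3 + 27x^2 + 243x + 249. Since g(x) = h(x + 9) where h(x) = x^3 - 480, and h is irreducible over Q (because 480 is not a perfect cube, so h has no rational root, and a monic cubic with no rational root is irreducible), g is also irreducible (irreducibility is preserved under the substitution x → x + 9). Hence m_α(x) = x^3 + 27x^2 + 243x + 249.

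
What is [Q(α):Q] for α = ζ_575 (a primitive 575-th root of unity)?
[Q(α):Q] = 440

The minimal polynomial of ζ_575 over Q is the 575-th cyclotomic polynomial Φ_575(x), which is irreducible over Q and has degree φ(575) = 440. Hence [Q(α):Q] = φ(575) = 440.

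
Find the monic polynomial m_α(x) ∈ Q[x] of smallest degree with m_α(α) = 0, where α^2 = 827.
m_α(x) = x^2 - 827

α satisfies α^2 - 827 = 0, so x^2 - 827 annihilates α. Since d = 827 is squarefree and ≠ 1, it is not a perfect square in Q, so x^2 - 827 has no rational root and is therefore irreducible over Q (a degree-2 polynomial over a field is irreducible iff it has no root). Hence m_α(x) = x^2 - 827.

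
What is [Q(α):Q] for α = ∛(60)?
[Q(α):Q] = 3

The minimal polynomial of α is x^3 - 60, irreducible over Q since 60 is not a perfect cube (so x^3 - 60 has no rational root). Hence [Q(α):Q] = deg(m_α) = 3.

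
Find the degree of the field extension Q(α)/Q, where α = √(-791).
[Q(α):Q] = 2

[Q(α):Q] equals the degree of the minimal polynomial of α. Here α^2 = -791 and x^2 + 791 is irreducible (d = -791 is squarefree, ≠ 1, hence not a square), so deg(m_α) = 2. Thus [Q(α):Q] = 2.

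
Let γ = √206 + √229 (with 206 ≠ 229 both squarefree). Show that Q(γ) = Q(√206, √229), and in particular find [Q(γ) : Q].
[Q(γ) : Q] = 4 (equivalently, Q(γ) = Q(√206, √229))

Obviously Q(γ) ⊆ Q(√206, √229), and [Q(√206, √229):Q] = 4 (since 206, 229 are distinct squarefree integers > 1 with 47174 not a perfect square). To show equality we compute the minimal polynomial of γ. From γ = √206 + √229: γ^2 = 206 + 2√(47174) + 229 = 435 + 2√(47174), so γ^2 - 435 = 2√(47174); squaring, (γ^2 - 435)^2 = 4·47174, i.e. γ^4 - 870γ^2 + 189225 - 188696 = 0, i.e. γ^4 - 870γ^2 + 529 = 0. So γ is a root of x^4 - 870x^2 + 529. This polynomial is irreducible over Q: it has no rational root (each ±√206 ± √229 is irrational), and any factorization into two quadratics over Q would force √(47174) ∈ Q (pairing opposite roots) or √206, √229 ∈ Q (other pairings), all impossible. Hence [Q(γ):Q] = 4 = [Q(√206, √229):Q], so Q(γ) = Q(√206, √229).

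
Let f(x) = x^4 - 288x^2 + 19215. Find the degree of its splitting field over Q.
[K : Q] = 4

Solving the quadratic in x^2: x^2 = (288 ± √(288^2 - 4·19215))/2 = (288 ± √6084)/2 = (288 ± 78)/2, giving x^2 = 183 or x^2 = 105. So f(x) = (x^2 - 183)(x^2 - 105) and the roots of f are ±√183, ±√105. Hence the splitting field is K = Q(√183, √105). Since 183 and 105 are distinct squarefree integers > 1, their product 19215 is not a perfect square, so √105 ∉ Q(√183). By the tower law [K:Q] = [Q(√183,√105):Q(√183)] · [Q(√183):Q] = 2 · 2 = 4.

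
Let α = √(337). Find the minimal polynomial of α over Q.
m_α(x) = x^2 - 337

α satisfies α^2 - 337 = 0, so x^2 - 337 annihilates α. Since d = 337 is squarefree and ≠ 1, it is not a perfect square in Q, so x^2 - 337 has no rational root and is therefore irreducible over Q (a degree-2 polynomial over a field is irreducible iff it has no root). Hence m_α(x) = x^2 - 337.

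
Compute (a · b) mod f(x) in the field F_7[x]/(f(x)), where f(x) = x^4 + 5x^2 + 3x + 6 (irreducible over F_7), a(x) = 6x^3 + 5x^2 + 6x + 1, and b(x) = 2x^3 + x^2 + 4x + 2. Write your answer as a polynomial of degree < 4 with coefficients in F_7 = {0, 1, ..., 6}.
a · b ≡ x^3 + 3x^2 + 5x + 4 (mod f(x))

Multiply in F_7[x]: a(x)·b(x) = (6x^3 + 5x^2 + 6x + 1)·(2x^3 + x^2 + 4x + 2) = 5x^6 + 2x^5 + 6x^4 + 5x^3 + 2x + 2. This has degree ≥ 4, so divide by f(x) over F_7: 5x^6 + 2x^5 + 6x^4 + 5x^3 + 2x + 2 = (5x^2 + 2x + 2)·(x^4 + 5x^2 + 3x + 6) + (x^3 + 3x^2 + 5x + 4). Hence a·b ≡ x^3 + 3x^2 + 5x + 4 (mod f). (F_7[x]/(f) is a field with 7^4 = 2401 elements since f is irreducible of degree 4.)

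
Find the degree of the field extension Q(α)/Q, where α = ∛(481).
[Q(α):Q] = 3

The minimal polynomial of α is x^3 - 481, irreducible over Q since 481 is not a perfect cube (so x^3 - 481 has no rational root). Hence [Q(α):Q] = deg(m_α) = 3.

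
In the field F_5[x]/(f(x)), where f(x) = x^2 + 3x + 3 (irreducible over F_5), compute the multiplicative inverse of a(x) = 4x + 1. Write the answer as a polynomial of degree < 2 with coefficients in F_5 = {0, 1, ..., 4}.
a(x)^(-1) ≡ 3x + 2 (mod f(x))

Since f is irreducible over F_5, F_5[x]/(f) is a field and a(x) ≠ 0 has an inverse. Apply the extended Euclidean algorithm to f(x) and a(x) in F_5[x]: f(x) = (4x + 1)·a(x) + (2). The last nonzero remainder is the constant 2 = gcd(f, a) in F_5. Back-substituting through the division chain expresses 2 = s(x)·a(x) + t(x)·f(x) with s(x) ≡ x + 4 (mod f), so (x + 4)·a(x) ≡ 2 (mod f). Multiplying by 2^(-1) ≡ 3 in F_5 gives a(x)^(-1) ≡ 3·(x + 4) ≡ 3x + 2 (mod f). Check: (4x + 1)·(3x + 2) = 2x^2 + x + 2 ≡ 1 (mod x^2 + 3x + 3).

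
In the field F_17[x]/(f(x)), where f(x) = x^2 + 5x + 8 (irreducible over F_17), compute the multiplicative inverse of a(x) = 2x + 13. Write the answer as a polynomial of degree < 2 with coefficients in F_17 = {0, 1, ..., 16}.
a(x)^(-1) ≡ 5x + 1 (mod f(x))

Since f is irreducible over F_17, F_17[x]/(f) is a field and a(x) ≠ 0 has an inverse. Apply the extended Euclidean algorithm to f(x) and a(x) in F_17[x]: f(x) = (9x + 12)·a(x) + (5). The last nonzero remainder is the constant 5 = gcd(f, a) in F_17. Back-substituting through the division chain expresses 5 = s(x)·a(x) + t(x)·f(x) with s(x) ≡ 8x + 5 (mod f), so (8x + 5)·a(x) ≡ 5 (mod f). Multiplying by 5^(-1) ≡ 7 in F_17 gives a(x)^(-1) ≡ 7·(8x + 5) ≡ 5x + 1 (mod f). Check: (2x + 13)·(5x + 1) = 10x^2 + 16x + 13 ≡ 1 (mod x^2 + 5x + 8).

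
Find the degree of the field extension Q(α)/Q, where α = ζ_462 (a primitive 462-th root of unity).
[Q(α):Q] = 120

The minimal polynomial of ζ_462 over Q is the 462-th cyclotomic polynomial Φ_462(x), which is irreducible over Q and has degree φ(462) = 120. Hence [Q(α):Q] = φ(462) = 120.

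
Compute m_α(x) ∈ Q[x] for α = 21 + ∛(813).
m_α(x) = x^3 - 63x^2 + 1323x - 10074

Set β = α - 21 = ∛(813), so β^3 = 813. Then (α - 21)^3 - 813 = 0, i.e. α is a root of g(x) = (x - 21)^3 - 813 = x^3 - 63x^2 + 1323x - 10074. Since g(x) = h(x - 21) where h(x) = x^3 - 813, and h is irreducible over Q (because 813 is not a perfect cube, so h has no rational root, and a monic cubic with no rational root is irreducible), g is also irreducible (irreducibility is preserved under the substitution x → x - 21). Hence m_α(x) = x^3 - 63x^2 + 1323x - 10074.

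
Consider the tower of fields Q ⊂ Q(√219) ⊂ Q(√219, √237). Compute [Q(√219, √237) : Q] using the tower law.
[Q(√219, √237) : Q] = 4

[Q(√219):Q] = 2 (min poly x^2 - 219, irreducible since 219 is squarefree > 1). For the top step, suppose √237 ∈ Q(√219), say √237 = c + d√219 with c, d ∈ Q. Squaring: 237 = c^2 + 219d^2 + 2cd√219. Since √219 ∉ Q this forces 2cd = 0. If d = 0 then √237 = c ∈ Q, contradicting 237 squarefree > 1. If c = 0 then 237 = 219d^2, so 219·237 = (219d)^2 is a perfect square in Q — but 219·237 = 51903 is not a perfect square (since 219 and 237 are distinct squarefree integers). Contradiction. Hence √237 ∉ Q(√219), so x^2 - 237 stays irreducible over Q(√219) and [Q(√219, √237) : Q(√219)] = 2. By the tower law, [Q(√219, √237) : Q] = 2 · 2 = 4.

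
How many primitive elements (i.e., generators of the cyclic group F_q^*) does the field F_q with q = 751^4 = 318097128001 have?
There are φ(318097128000) = 83020800000 primitive elements

F_q^* is cyclic of order q - 1 = 318097128000. A cyclic group of order m has exactly φ(m) generators. Here m = 318097128000 = 2^6 · 3 · 5^3 · 47 · 282001, so the number of primitive elements is φ(318097128000) = 83020800000.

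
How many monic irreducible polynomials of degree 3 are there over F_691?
There are 109979560 monic irreducible polynomials of degree 3 over F_691

Each element of F_{691^3} that lies in no proper subfield is a root of exactly one monic irreducible of degree 3 over F_691, and each such polynomial has 3 distinct roots in F_{691^3}. By Möbius inversion the count is N_691(3) = (1/3) Σ_{d|3} μ(3/d) · 691^d = (1/3)(μ(3)·691^1 + μ(1)·691^3) = 329938680/3 = 109979560.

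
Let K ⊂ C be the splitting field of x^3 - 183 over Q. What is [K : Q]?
[K : Q] = 6

The roots of x^3 - 183 are ∛183, ω∛183, ω^2∛183 where ω = e^(2πi/3) is a primitive cube root of unity, so K = Q(∛183, ω). Now [Q(∛183):Q] = 3 (since 183 is not a perfect cube, x^3 - 183 is irreducible) and [Q(ω):Q] = 2. Both 2 and 3 divide [K:Q], and [K:Q] ≤ 3·2 = 6, so [K:Q] = 6. (Equivalently: Q(∛183) ⊂ R but ω ∉ R, so [K : Q(∛183)] = 2.)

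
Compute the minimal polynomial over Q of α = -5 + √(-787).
m_α(x) = x^2 + 10x + 812

From α + 5 = √(-787), squaring gives (α + 5)^2 = -787, i.e. α^2 + 10α + 25 = -787, so α^2 + 10α + 812 = 0. The discriminant of x^2 + 10x + 812 is (10)^2 - 4·(812) = 100 - 3248 = -3148, and 4·(-787) is not a perfect square in Q since -787 is squarefree and ≠ 1. Hence x^2 + 10x + 812 is irreducible over Q and is the minimal polynomial of α.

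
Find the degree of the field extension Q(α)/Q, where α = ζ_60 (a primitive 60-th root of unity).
[Q(α):Q] = 16

The minimal polynomial of ζ_60 over Q is the 60-th cyclotomic polynomial Φ_60(x), which is irreducible over Q and has degree φ(60) = 16. Hence [Q(α):Q] = φ(60) = 16.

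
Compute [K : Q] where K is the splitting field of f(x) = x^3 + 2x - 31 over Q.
[K : Q] = 6

By the rational root test, any rational root of the monic integer polynomial f(x) = x^3 + 2x - 31 must be an integer dividing the constant term -31, i.e. one of ±{1, 31}. Evaluating: f(1) = -28, f(-1) = -34, f(31) = 29822, f(-31) = -29884; none is 0, so f has no rational root and is therefore irreducible over Q (a cubic with no linear factor over a field is irreducible). For an irreducible cubic, the Galois group is A_3 or S_3 according as the discriminant disc(f) = -4a^3 - 27b^2 = -4·(2)^3 - 27·(-31)^2 = -25979 is or is not a square in Q. Here disc(f) = -25979 is not a perfect square in Q, so the Galois group of f over Q is not contained in A_3 and must be all of S_3. The splitting field has degree |S_3| = 6 over Q, so [K : Q] = 6.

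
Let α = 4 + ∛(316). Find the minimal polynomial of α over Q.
m_α(x) = x^3 - 12x^2 + 48x - 380

Set β = α - 4 = ∛(316), so β^3 = 316. Then (α - 4)^3 - 316 = 0, i.e. α is a root of g(x) = (x - 4)^3 - 316 = x^3 - 12x^2 + 48x - 380. Since g(x) = h(x - 4) where h(x) = x^3 - 316, and h is irreducible over Q (because 316 is not a perfect cube, so h has no rational root, and a monic cubic with no rational root is irreducible), g is also irreducible (irreducibility is preserved under the substitution x → x - 4). Hence m_α(x) = x^3 - 12x^2 + 48x - 380.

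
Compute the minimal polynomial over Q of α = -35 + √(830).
m_α(x) = x^2 + 70x + 395

From α + 35 = √(830), squaring gives (α + 35)^2 = 830, i.e. α^2 + 70α + 1225 = 830, so α^2 + 70α + 395 = 0. The discriminant of x^2 + 70x + 395 is (70)^2 - 4·(395) = 4900 - 1580 = 3320, and 4·(830) is not a perfect square in Q since 830 is squarefree and ≠ 1. Hence x^2 + 70x + 395 is irreducible over Q and is the minimal polynomial of α.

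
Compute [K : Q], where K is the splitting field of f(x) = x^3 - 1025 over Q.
[K : Q] = 6

The roots of x^3 - 1025 are ∛1025, ω∛1025, ω^2∛1025 where ω = e^(2πi/3) is a primitive cube root of unity, so K = Q(∛1025, ω). Now [Q(∛1025):Q] = 3 (since 1025 is not a perfect cube, x^3 - 1025 is irreducible) and [Q(ω):Q] = 2. Both 2 and 3 divide [K:Q], and [K:Q] ≤ 3·2 = 6, so [K:Q] = 6. (Equivalently: Q(∛1025) ⊂ R but ω ∉ R, so [K : Q(∛1025)] = 2.)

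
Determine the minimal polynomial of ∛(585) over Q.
m_α(x) = x^3 - 585

α satisfies α^3 = 585, so x^3 - 585 annihilates α. By the rational root test, a rational root p/q (in lowest terms) of x^3 - 585 would satisfy p^3 = 585 q^3, forcing q = 1 and p^3 = 585; but 585 is not a perfect cube, contradiction. A monic cubic over Q with no rational root is irreducible (any nontrivial factorization would include a linear factor). Hence x^3 - 585 is the minimal polynomial of α, and in particular [Q(α):Q] = 3.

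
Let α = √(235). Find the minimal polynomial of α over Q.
m_α(x) = x^2 - 235

α satisfies α^2 - 235 = 0, so x^2 - 235 annihilates α. Since d = 235 is squarefree and ≠ 1, it is not a perfect square in Q, so x^2 - 235 has no rational root and is therefore irreducible over Q (a degree-2 polynomial over a field is irreducible iff it has no root). Hence m_α(x) = x^2 - 235.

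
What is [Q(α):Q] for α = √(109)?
[Q(α):Q] = 2

[Q(α):Q] equals the degree of the minimal polynomial of α. Here α^2 = 109 and x^2 - 109 is irreducible (d = 109 is squarefree, ≠ 1, hence not a square), so deg(m_α) = 2. Thus [Q(α):Q] = 2.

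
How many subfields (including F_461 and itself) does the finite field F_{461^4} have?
F_{461^4} has 3 subfields

The subfields of F_{p^n} are exactly the fields F_{p^d} for d | n (each is the fixed field of the unique index-d subgroup of Gal(F_{p^n}/F_p) ≅ Z/nZ). The divisors of n = 4 are {1, 2, 4}, giving 3 subfields: F_{461^1}, F_{461^2}, F_{461^4}.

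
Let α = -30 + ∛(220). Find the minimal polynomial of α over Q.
m_α(x) = x^3 + 90x^2 + 2700x + 26780

Set β = α + 30 = ∛(220), so β^3 = 220. Then (α + 30)^3 - 220 = 0, i.e. α is a root of g(x) = (x + 30)^3 - 220 = x^3 + 90x^2 + 2700x + 26780. Since g(x) = h(x + 30) where h(x) = x^3 - 220, and h is irreducible over Q (because 220 is not a perfect cube, so h has no rational root, and a monic cubic with no rational root is irreducible), g is also irreducible (irreducibility is preserved under the substitution x → x + 30). Hence m_α(x) = x^3 + 90x^2 + 2700x + 26780.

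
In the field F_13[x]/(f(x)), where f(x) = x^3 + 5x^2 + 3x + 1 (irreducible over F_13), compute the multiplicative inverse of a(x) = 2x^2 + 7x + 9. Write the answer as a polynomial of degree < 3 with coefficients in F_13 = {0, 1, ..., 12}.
a(x)^(-1) ≡ x^2 + 8x + 3 (mod f(x))

Since f is irreducible over F_13, F_13[x]/(f) is a field and a(x) ≠ 0 has an inverse. Apply the extended Euclidean algorithm to f(x) and a(x) in F_13[x]: f(x) = (7x + 4)·a(x) + (3x + 4);  a(x) = (5x)·(3x + 4) + (9). The last nonzero remainder is the constant 9 = gcd(f, a) in F_13. Back-substituting through the division chain expresses 9 = s(x)·a(x) + t(x)·f(x) with s(x) ≡ 9x^2 + 7x + 1 (mod f), so (9x^2 + 7x + 1)·a(x) ≡ 9 (mod f). Multiplying by 9^(-1) ≡ 3 in F_13 gives a(x)^(-1) ≡ 3·(9x^2 + 7x + 1) ≡ x^2 + 8x + 3 (mod f). Check: (2x^2 + 7x + 9)·(x^2 + 8x + 3) = 2x^4 + 10x^3 + 6x^2 + 2x + 1 ≡ 1 (mod x^3 + 5x^2 + 3x + 1).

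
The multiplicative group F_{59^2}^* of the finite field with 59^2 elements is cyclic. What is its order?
|F_{59^2}^*| = 3480

F_{59^2} has 59^2 = 3481 elements; its multiplicative group consists of all nonzero elements, so |F_{59^2}^*| = 3481 - 1 = 3480. (It is cyclic since any finite subgroup of the multiplicative group of a field is cyclic.)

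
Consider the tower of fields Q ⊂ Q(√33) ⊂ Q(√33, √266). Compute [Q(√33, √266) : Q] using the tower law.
[Q(√33, √266) : Q] = 4

[Q(√33):Q] = 2 (min poly x^2 - 33, irreducible since 33 is squarefree > 1). For the top step, suppose √266 ∈ Q(√33), say √266 = c + d√33 with c, d ∈ Q. Squaring: 266 = c^2 + 33d^2 + 2cd√33. Since √33 ∉ Q this forces 2cd = 0. If d = 0 then √266 = c ∈ Q, contradicting 266 squarefree > 1. If c = 0 then 266 = 33d^2, so 33·266 = (33d)^2 is a perfect square in Q — but 33·266 = 8778 is not a perfect square (since 33 and 266 are distinct squarefree integers). Contradiction. Hence √266 ∉ Q(√33), so x^2 - 266 stays irreducible over Q(√33) and [Q(√33, √266) : Q(√33)] = 2. By the tower law, [Q(√33, √266) : Q] = 2 · 2 = 4.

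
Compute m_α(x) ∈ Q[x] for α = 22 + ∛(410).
m_α(x) = x^3 - 66x^2 + 1452x - 11058

Set β = α - 22 = ∛(410), so β^3 = 410. Then (α - 22)^3 - 410 = 0, i.e. α is a root of g(x) = (x - 22)^3 - 410 = x^3 - 66x^2 + 1452x - 11058. Since g(x) = h(x - 22) where h(x) = x^3 - 410, and h is irreducible over Q (because 410 is not a perfect cube, so h has no rational root, and a monic cubic with no rational root is irreducible), g is also irreducible (irreducibility is preserved under the substitution x → x - 22). Hence m_α(x) = x^3 - 66x^2 + 1452x - 11058.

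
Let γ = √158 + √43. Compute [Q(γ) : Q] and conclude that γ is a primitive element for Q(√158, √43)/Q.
[Q(γ) : Q] = 4 (equivalently, Q(γ) = Q(√158, √43))

Obviously Q(γ) ⊆ Q(√158, √43), and [Q(√158, √43):Q] = 4 (since 158, 43 are distinct squarefree integers > 1 with 6794 not a perfect square). To show equality we compute the minimal polynomial of γ. From γ = √158 + √43: γ^2 = 158 + 2√(6794) + 43 = 201 + 2√(6794), so γ^2 - 201 = 2√(6794); squaring, (γ^2 - 201)^2 = 4·6794, i.e. γ^4 - 402γ^2 + 40401 - 27176 = 0, i.e. γ^4 - 402γ^2 + 13225 = 0. So γ is a root of x^4 - 402x^2 + 13225. This polynomial is irreducible over Q: it has no rational root (each ±√158 ± √43 is irrational), and any factorization into two quadratics over Q would force √(6794) ∈ Q (pairing opposite roots) or √158, √43 ∈ Q (other pairings), all impossible. Hence [Q(γ):Q] = 4 = [Q(√158, √43):Q], so Q(γ) = Q(√158, √43).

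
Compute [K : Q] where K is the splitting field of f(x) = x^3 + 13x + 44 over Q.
[K : Q] = 6

By the rational root test, any rational root of the monic integer polynomial f(x) = x^3 + 13x + 44 must be an integer dividing the constant term 44, i.e. one of ±{1, 2, 4, 11, 22, 44}. Evaluating: f(1) = 58, f(-1) = 30, f(2) = 78, f(-2) = 10, f(4) = 160, f(-4) = -72, f(11) = 1518, f(-11) = -1430, f(22) = 10978, f(-22) = -10890, f(44) = 85800, f(-44) = -85712; none is 0, so f has no rational root and is therefore irreducible over Q (a cubic with no linear factor over a field is irreducible). For an irreducible cubic, the Galois group is A_3 or S_3 according as the discriminant disc(f) = -4a^3 - 27b^2 = -4·(13)^3 - 27·(44)^2 = -61060 is or is not a square in Q. Here disc(f) = -61060 is not a perfect square in Q, so the Galois group of f over Q is not contained in A_3 and must be all of S_3. The splitting field has degree |S_3| = 6 over Q, so [K : Q] = 6.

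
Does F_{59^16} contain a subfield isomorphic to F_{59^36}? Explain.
No: F_{59^36} is not a subfield of F_{59^16}

F_{p^m} embeds in F_{p^n} iff m | n. Here 36 ∤ 16 (since 16 = 0·36 + 16 with remainder 16 ≠ 0), so F_{59^36} is not a subfield of F_{59^16}. Equivalently: if it were, the tower law would give 36 = [F_{59^36}:F_59] dividing [F_{59^16}:F_59] = 16, contradiction.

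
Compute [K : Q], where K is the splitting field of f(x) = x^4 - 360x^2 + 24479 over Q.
[K : Q] = 4

Solving the quadratic in x^2: x^2 = (360 ± √(360^2 - 4·24479))/2 = (360 ± √31684)/2 = (360 ± 178)/2, giving x^2 = 269 or x^2 = 91. So f(x) = (x^2 - 269)(x^2 - 91) and the roots of f are ±√269, ±√91. Hence the splitting field is K = Q(√269, √91). Since 269 and 91 are distinct squarefree integers > 1, their product 24479 is not a perfect square, so √91 ∉ Q(√269). By the tower law [K:Q] = [Q(√269,√91):Q(√269)] · [Q(√269):Q] = 2 · 2 = 4.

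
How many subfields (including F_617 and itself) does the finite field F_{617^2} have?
F_{617^2} has 2 subfields

The subfields of F_{p^n} are exactly the fields F_{p^d} for d | n (each is the fixed field of the unique index-d subgroup of Gal(F_{p^n}/F_p) ≅ Z/nZ). The divisors of n = 2 are {1, 2}, giving 2 subfields: F_{617^1}, F_{617^2}.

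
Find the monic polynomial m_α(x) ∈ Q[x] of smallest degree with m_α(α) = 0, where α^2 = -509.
m_α(x) = x^2 + 509

α satisfies α^2 + 509 = 0, so x^2 + 509 annihilates α. Since d = -509 is squarefree and ≠ 1, it is not a perfect square in Q, so x^2 + 509 has no rational root and is therefore irreducible over Q (a degree-2 polynomial over a field is irreducible iff it has no root). Hence m_α(x) = x^2 + 509.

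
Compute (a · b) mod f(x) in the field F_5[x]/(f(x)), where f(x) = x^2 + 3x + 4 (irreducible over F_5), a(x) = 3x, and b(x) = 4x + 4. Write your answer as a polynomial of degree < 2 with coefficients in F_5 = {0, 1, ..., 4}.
a · b ≡ x + 2 (mod f(x))

Multiply in F_5[x]: a(x)·b(x) = (3x)·(4x + 4) = 2x^2 + 2x. This has degree ≥ 2, so divide by f(x) over F_5: 2x^2 + 2x = (2)·(x^2 + 3x + 4) + (x + 2). Hence a·b ≡ x + 2 (mod f). (F_5[x]/(f) is a field with 5^2 = 25 elements since f is irreducible of degree 2.)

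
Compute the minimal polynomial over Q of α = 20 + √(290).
m_α(x) = x^2 - 40x + 110

From α - 20 = √(290), squaring gives (α - 20)^2 = 290, i.e. α^2 - 40α + 400 = 290, so α^2 - 40α + 110 = 0. The discriminant of x^2 - 40x + 110 is (-40)^2 - 4·(110) = 1600 - 440 = 1160, and 4·(290) is not a perfect square in Q since 290 is squarefree and ≠ 1. Hence x^2 - 40x + 110 is irreducible over Q and is the minimal polynomial of α.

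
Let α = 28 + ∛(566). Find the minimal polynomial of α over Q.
m_α(x) = x^3 - 84x^2 + 2352x - 22518

Set β = α - 28 = ∛(566), so β^3 = 566. Then (α - 28)^3 - 566 = 0, i.e. α is a root of g(x) = (x - 28)^3 - 566 = x^3 - 84x^2 + 2352x - 22518. Since g(x) = h(x - 28) where h(x) = x^3 - 566, and h is irreducible over Q (because 566 is not a perfect cube, so h has no rational root, and a monic cubic with no rational root is irreducible), g is also irreducible (irreducibility is preserved under the substitution x → x - 28). Hence m_α(x) = x^3 - 84x^2 + 2352x - 22518.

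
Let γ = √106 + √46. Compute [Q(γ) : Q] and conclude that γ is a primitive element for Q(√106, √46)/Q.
[Q(γ) : Q] = 4 (equivalently, Q(γ) = Q(√106, √46))

Obviously Q(γ) ⊆ Q(√106, √46), and [Q(√106, √46):Q] = 4 (since 106, 46 are distinct squarefree integers > 1 with 4876 not a perfect square). To show equality we compute the minimal polynomial of γ. From γ = √106 + √46: γ^2 = 106 + 2√(4876) + 46 = 152 + 2√(4876), so γ^2 - 152 = 2√(4876); squaring, (γ^2 - 152)^2 = 4·4876, i.e. γ^4 - 304γ^2 + 23104 - 19504 = 0, i.e. γ^4 - 304γ^2 + 3600 = 0. So γ is a root of x^4 - 304x^2 + 3600. This polynomial is irreducible over Q: it has no rational root (each ±√106 ± √46 is irrational), and any factorization into two quadratics over Q would force √(4876) ∈ Q (pairing opposite roots) or √106, √46 ∈ Q (other pairings), all impossible. Hence [Q(γ):Q] = 4 = [Q(√106, √46):Q], so Q(γ) = Q(√106, √46).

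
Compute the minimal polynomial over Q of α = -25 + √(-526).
m_α(x) = x^2 + 50x + 1151

From α + 25 = √(-526), squaring gives (α + 25)^2 = -526, i.e. α^2 + 50α + 625 = -526, so α^2 + 50α + 1151 = 0. The discriminant of x^2 + 50x + 1151 is (50)^2 - 4·(1151) = 2500 - 4604 = -2104, and 4·(-526) is not a perfect square in Q since -526 is squarefree and ≠ 1. Hence x^2 + 50x + 1151 is irreducible over Q and is the minimal polynomial of α.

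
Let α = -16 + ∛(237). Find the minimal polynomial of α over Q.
m_α(x) = x^3 + 48x^2 + 768x + 3859

Set β = α + 16 = ∛(237), so β^3 = 237. Then (α + 16)^3 - 237 = 0, i.e. α is a root of g(x) = (x + 16)^3 - 237 = x^3 + 48x^2 + 768x + 3859. Since g(x) = h(x + 16) where h(x) = x^3 - 237, and h is irreducible over Q (because 237 is not a perfect cube, so h has no rational root, and a monic cubic with no rational root is irreducible), g is also irreducible (irreducibility is preserved under the substitution x → x + 16). Hence m_α(x) = x^3 + 48x^2 + 768x + 3859.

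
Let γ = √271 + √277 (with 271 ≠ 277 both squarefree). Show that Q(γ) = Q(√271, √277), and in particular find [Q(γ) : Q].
[Q(γ) : Q] = 4 (equivalently, Q(γ) = Q(√271, √277))

Obviously Q(γ) ⊆ Q(√271, √277), and [Q(√271, √277):Q] = 4 (since 271, 277 are distinct squarefree integers > 1 with 75067 not a perfect square). To show equality we compute the minimal polynomial of γ. From γ = √271 + √277: γ^2 = 271 + 2√(75067) + 277 = 548 + 2√(75067), so γ^2 - 548 = 2√(75067); squaring, (γ^2 - 548)^2 = 4·75067, i.e. γ^4 - 1096γ^2 + 300304 - 300268 = 0, i.e. γ^4 - 1096γ^2 + 36 = 0. So γ is a root of x^4 - 1096x^2 + 36. This polynomial is irreducible over Q: it has no rational root (each ±√271 ± √277 is irrational), and any factorization into two quadratics over Q would force √(75067) ∈ Q (pairing opposite roots) or √271, √277 ∈ Q (other pairings), all impossible. Hence [Q(γ):Q] = 4 = [Q(√271, √277):Q], so Q(γ) = Q(√271, √277).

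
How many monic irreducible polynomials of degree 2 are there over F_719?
There are 258121 monic irreducible polynomials of degree 2 over F_719

Each element of F_{719^2} that lies in no proper subfield is a root of exactly one monic irreducible of degree 2 over F_719, and each such polynomial has 2 distinct roots in F_{719^2}. By Möbius inversion the count is N_719(2) = (1/2) Σ_{d|2} μ(2/d) · 719^d = (1/2)(μ(2)·719^1 + μ(1)·719^2) = 516242/2 = 258121.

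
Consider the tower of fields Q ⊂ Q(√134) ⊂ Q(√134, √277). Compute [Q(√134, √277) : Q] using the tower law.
[Q(√134, √277) : Q] = 4

[Q(√134):Q] = 2 (min poly x^2 - 134, irreducible since 134 is squarefree > 1). For the top step, suppose √277 ∈ Q(√134), say √277 = c + d√134 with c, d ∈ Q. Squaring: 277 = c^2 + 134d^2 + 2cd√134. Since √134 ∉ Q this forces 2cd = 0. If d = 0 then √277 = c ∈ Q, contradicting 277 squarefree > 1. If c = 0 then 277 = 134d^2, so 134·277 = (134d)^2 is a perfect square in Q — but 134·277 = 37118 is not a perfect square (since 134 and 277 are distinct squarefree integers). Contradiction. Hence √277 ∉ Q(√134), so x^2 - 277 stays irreducible over Q(√134) and [Q(√134, √277) : Q(√134)] = 2. By the tower law, [Q(√134, √277) : Q] = 2 · 2 = 4.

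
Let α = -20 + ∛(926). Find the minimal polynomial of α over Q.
m_α(x) = x^3 + 60x^2 + 1200x + 7074

Set β = α + 20 = ∛(926), so β^3 = 926. Then (α + 20)^3 - 926 = 0, i.e. α is a root of g(x) = (x + 20)^3 - 926 = x^3 + 60x^2 + 1200x + 7074. Since g(x) = h(x + 20) where h(x) = x^3 - 926, and h is irreducible over Q (because 926 is not a perfect cube, so h has no rational root, and a monic cubic with no rational root is irreducible), g is also irreducible (irreducibility is preserved under the substitution x → x + 20). Hence m_α(x) = x^3 + 60x^2 + 1200x + 7074.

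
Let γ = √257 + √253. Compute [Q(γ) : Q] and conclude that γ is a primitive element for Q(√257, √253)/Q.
[Q(γ) : Q] = 4 (equivalently, Q(γ) = Q(√257, √253))

Obviously Q(γ) ⊆ Q(√257, √253), and [Q(√257, √253):Q] = 4 (since 257, 253 are distinct squarefree integers > 1 with 65021 not a perfect square). To show equality we compute the minimal polynomial of γ. From γ = √257 + √253: γ^2 = 257 + 2√(65021) + 253 = 510 + 2√(65021), so γ^2 - 510 = 2√(65021); squaring, (γ^2 - 510)^2 = 4·65021, i.e. γ^4 - 1020γ^2 + 260100 - 260084 = 0, i.e. γ^4 - 1020γ^2 + 16 = 0. So γ is a root of x^4 - 1020x^2 + 16. This polynomial is irreducible over Q: it has no rational root (each ±√257 ± √253 is irrational), and any factorization into two quadratics over Q would force √(65021) ∈ Q (pairing opposite roots) or √257, √253 ∈ Q (other pairings), all impossible. Hence [Q(γ):Q] = 4 = [Q(√257, √253):Q], so Q(γ) = Q(√257, √253).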